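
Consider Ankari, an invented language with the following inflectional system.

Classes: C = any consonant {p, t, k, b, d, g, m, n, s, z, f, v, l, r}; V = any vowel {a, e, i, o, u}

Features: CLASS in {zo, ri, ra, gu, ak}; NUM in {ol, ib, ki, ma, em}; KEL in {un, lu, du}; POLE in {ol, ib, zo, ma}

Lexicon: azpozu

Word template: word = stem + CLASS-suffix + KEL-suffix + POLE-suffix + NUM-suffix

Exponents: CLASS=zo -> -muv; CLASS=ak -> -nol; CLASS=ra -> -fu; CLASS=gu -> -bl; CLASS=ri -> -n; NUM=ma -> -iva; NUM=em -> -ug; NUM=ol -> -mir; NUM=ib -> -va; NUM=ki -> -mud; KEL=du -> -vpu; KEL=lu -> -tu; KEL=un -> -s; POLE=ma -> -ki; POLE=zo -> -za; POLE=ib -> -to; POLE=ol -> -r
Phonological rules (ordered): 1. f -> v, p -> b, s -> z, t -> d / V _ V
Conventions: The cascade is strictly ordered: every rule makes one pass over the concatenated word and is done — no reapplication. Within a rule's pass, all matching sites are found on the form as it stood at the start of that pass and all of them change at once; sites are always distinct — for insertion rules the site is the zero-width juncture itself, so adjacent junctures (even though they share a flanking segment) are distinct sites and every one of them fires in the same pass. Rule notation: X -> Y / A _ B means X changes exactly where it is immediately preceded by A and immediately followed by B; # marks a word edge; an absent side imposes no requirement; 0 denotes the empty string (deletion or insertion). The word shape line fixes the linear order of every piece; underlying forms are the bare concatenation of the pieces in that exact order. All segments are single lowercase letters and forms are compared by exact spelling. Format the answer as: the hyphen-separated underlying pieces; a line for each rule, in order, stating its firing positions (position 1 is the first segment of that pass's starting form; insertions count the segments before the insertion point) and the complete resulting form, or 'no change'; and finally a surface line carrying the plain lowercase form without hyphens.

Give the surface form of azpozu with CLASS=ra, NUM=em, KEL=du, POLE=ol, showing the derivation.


underlying: azpozu-fu-vpu-r-ug
1. f -> v, p -> b, s -> z, t -> d / V _ V: fires at position(s) 7: azpozuvuvpurug
surface: azpozuvuvpurug


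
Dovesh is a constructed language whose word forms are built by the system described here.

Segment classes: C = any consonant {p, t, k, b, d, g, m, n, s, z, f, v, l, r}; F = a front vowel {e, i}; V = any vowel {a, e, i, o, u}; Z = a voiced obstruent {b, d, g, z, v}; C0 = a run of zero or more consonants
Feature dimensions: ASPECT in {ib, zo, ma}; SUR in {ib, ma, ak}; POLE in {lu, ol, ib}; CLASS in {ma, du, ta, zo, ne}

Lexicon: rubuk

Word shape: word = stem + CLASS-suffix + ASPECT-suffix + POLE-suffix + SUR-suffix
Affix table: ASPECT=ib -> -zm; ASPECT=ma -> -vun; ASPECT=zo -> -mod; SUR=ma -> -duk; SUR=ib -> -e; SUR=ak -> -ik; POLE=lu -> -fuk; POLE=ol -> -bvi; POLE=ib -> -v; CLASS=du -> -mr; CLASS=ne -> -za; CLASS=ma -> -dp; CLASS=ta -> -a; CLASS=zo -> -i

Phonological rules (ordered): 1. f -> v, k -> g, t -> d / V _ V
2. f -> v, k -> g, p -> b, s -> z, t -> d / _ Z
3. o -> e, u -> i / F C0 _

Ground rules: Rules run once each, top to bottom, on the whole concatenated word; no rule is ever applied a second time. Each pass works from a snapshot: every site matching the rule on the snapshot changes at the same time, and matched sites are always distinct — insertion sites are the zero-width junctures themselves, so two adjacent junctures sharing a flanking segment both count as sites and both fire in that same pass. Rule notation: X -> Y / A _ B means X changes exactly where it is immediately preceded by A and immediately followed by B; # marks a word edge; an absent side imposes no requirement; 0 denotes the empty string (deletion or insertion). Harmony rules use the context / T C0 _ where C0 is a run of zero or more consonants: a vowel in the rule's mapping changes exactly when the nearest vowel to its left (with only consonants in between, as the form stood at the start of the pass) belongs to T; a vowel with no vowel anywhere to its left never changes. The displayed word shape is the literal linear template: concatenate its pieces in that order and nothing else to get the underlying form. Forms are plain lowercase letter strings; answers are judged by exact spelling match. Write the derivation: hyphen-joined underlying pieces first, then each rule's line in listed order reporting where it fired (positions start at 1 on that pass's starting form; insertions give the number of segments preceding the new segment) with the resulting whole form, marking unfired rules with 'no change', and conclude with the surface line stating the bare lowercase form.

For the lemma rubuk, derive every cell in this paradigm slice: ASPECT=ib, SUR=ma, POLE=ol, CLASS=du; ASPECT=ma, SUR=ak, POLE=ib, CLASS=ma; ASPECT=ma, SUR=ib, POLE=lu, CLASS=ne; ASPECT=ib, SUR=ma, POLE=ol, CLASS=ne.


cell ASPECT=ib, SUR=ma, POLE=ol, CLASS=du:
underlying: rubuk-mr-zm-bvi-duk
1. f -> v, k -> g, t -> d / V _ V: no change
2. f -> v, k -> g, p -> b, s -> z, t -> d / _ Z: no change
3. o -> e, u -> i / F C0 _: fires at position(s) 14: rubukmrzmbvidik
surface: rubukmrzmbvidik

cell ASPECT=ma, SUR=ak, POLE=ib, CLASS=ma:
underlying: rubuk-dp-vun-v-ik
1. f -> v, k -> g, t -> d / V _ V: no change
2. f -> v, k -> g, p -> b, s -> z, t -> d / _ Z: fires at position(s) 5, 7: rubugdbvunvik
3. o -> e, u -> i / F C0 _: no change
surface: rubugdbvunvik

cell ASPECT=ma, SUR=ib, POLE=lu, CLASS=ne:
underlying: rubuk-za-vun-fuk-e
1. f -> v, k -> g, t -> d / V _ V: fires at position(s) 13: rubukzavunfuge
2. f -> v, k -> g, p -> b, s -> z, t -> d / _ Z: fires at position(s) 5: rubugzavunfuge
3. o -> e, u -> i / F C0 _: no change
surface: rubugzavunfuge

cell ASPECT=ib, SUR=ma, POLE=ol, CLASS=ne:
underlying: rubuk-za-zm-bvi-duk
1. f -> v, k -> g, t -> d / V _ V: no change
2. f -> v, k -> g, p -> b, s -> z, t -> d / _ Z: fires at position(s) 5: rubugzazmbviduk
3. o -> e, u -> i / F C0 _: fires at position(s) 14: rubugzazmbvidik
surface: rubugzazmbvidik


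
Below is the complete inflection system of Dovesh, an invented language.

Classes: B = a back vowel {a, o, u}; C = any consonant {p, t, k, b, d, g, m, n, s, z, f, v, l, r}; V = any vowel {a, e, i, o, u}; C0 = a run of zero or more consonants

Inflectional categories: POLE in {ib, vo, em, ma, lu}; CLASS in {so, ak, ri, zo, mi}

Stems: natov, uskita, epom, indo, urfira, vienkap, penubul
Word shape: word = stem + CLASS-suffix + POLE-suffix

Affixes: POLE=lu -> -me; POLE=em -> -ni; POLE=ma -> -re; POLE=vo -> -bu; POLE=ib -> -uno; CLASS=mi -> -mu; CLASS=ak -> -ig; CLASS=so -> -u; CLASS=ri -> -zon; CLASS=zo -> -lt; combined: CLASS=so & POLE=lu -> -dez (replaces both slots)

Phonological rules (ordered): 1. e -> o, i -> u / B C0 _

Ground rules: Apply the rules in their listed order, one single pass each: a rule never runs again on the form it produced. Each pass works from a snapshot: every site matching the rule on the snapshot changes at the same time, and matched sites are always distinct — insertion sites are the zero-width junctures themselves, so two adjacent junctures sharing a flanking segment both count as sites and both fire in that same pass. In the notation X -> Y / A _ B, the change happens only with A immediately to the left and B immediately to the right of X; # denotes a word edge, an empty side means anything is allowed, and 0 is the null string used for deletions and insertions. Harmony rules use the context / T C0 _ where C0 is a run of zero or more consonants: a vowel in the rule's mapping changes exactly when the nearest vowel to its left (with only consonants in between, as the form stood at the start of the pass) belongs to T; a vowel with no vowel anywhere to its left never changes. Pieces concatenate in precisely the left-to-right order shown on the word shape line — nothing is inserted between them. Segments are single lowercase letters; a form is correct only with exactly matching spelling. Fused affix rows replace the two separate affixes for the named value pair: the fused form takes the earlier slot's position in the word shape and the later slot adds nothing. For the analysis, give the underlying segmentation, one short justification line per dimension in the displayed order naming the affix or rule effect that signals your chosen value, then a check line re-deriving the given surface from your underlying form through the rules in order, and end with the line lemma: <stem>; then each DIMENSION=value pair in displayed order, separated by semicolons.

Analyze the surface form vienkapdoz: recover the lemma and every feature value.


underlying: vienkap-dez
POLE=lu - signalled by the combined affix row
CLASS=so - signalled by the combined affix row
check: vienkapdez -> vienkapdoz
lemma: vienkap; POLE=lu; CLASS=so


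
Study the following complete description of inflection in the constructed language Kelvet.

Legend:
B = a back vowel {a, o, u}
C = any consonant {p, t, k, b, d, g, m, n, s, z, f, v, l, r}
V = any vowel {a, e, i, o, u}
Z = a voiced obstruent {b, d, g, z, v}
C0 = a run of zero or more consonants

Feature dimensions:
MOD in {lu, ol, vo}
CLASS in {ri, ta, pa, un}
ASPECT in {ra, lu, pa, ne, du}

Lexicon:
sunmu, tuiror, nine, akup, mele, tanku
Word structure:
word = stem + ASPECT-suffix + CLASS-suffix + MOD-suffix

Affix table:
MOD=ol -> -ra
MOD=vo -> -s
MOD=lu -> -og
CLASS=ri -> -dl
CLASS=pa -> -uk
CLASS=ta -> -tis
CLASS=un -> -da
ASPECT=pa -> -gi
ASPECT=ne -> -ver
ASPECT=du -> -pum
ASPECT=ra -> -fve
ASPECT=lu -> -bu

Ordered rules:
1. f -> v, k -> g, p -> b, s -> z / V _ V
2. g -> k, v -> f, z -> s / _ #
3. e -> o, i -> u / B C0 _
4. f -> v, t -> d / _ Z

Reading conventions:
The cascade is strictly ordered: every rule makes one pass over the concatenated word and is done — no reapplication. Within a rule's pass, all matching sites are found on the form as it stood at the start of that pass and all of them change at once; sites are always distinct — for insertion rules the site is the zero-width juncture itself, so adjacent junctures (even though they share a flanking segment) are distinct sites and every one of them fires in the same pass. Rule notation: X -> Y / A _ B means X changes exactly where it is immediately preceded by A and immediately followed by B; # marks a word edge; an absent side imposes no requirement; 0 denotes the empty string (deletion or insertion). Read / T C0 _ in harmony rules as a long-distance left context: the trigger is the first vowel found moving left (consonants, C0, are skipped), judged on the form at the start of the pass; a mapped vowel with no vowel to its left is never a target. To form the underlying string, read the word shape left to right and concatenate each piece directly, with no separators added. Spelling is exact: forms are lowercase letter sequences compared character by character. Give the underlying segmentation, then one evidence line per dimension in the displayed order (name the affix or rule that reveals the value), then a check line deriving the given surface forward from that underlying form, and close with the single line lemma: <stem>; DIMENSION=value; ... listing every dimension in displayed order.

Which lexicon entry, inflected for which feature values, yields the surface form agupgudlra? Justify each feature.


underlying: akup-gi-dl-ra
MOD=ol - signalled by the affix -ra
CLASS=ri - signalled by the affix -dl
ASPECT=pa - signalled by the affix -gi
check: akupgidlra -> agupgidlra -> agupgidlra -> agupgudlra -> agupgudlra
lemma: akup; MOD=ol; CLASS=ri; ASPECT=pa


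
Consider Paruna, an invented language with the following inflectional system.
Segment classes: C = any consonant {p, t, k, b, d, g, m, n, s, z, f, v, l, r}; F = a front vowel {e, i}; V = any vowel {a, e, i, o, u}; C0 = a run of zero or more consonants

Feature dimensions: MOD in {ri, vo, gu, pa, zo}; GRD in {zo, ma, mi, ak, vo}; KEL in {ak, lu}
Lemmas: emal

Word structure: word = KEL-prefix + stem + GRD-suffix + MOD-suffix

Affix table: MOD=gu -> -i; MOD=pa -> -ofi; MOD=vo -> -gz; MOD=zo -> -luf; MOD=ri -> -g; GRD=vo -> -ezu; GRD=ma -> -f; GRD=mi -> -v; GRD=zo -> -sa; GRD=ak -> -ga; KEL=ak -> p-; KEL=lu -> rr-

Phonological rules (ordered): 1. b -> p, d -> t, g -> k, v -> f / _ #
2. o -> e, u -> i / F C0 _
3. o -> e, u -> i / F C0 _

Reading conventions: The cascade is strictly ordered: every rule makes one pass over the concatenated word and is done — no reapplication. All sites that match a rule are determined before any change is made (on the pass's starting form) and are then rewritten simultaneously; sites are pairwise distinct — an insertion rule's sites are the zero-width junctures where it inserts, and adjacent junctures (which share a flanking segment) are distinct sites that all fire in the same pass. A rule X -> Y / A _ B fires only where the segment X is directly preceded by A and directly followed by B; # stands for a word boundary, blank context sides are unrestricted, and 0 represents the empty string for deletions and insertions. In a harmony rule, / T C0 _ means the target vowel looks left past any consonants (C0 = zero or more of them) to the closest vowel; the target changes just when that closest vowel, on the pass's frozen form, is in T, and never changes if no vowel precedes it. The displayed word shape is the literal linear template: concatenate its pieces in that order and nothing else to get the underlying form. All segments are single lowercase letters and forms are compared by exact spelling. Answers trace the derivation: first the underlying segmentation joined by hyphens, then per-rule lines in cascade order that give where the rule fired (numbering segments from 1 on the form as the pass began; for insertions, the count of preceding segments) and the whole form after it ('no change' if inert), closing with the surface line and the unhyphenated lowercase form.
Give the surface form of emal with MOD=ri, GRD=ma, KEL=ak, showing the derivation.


underlying: p-emal-f-g
1. b -> p, d -> t, g -> k, v -> f / _ #: fires at position(s) 7: pemalfk
2. o -> e, u -> i / F C0 _: no change
3. o -> e, u -> i / F C0 _: no change
surface: pemalfk


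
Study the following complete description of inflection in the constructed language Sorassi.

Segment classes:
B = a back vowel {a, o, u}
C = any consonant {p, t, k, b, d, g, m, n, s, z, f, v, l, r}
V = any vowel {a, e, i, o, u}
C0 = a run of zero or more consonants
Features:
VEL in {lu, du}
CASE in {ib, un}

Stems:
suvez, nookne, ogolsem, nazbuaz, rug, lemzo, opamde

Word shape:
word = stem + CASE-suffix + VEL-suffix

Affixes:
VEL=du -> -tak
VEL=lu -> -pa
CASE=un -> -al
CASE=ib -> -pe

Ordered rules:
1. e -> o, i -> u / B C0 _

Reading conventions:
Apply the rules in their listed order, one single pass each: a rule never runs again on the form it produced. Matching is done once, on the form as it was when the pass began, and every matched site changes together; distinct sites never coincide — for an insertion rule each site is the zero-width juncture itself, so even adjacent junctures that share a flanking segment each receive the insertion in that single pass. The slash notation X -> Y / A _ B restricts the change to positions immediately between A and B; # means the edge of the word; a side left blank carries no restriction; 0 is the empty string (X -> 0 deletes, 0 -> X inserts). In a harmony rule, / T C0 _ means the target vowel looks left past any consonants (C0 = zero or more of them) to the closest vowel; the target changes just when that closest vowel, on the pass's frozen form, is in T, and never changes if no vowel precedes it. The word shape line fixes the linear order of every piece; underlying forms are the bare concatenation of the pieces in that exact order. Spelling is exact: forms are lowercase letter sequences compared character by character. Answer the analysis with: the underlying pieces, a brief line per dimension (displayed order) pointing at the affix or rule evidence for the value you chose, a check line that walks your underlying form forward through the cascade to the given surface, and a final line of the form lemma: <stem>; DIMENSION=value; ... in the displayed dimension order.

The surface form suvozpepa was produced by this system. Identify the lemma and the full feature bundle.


underlying: suvez-pe-pa
VEL=lu - signalled by the affix -pa
CASE=ib - signalled by the affix -pe
check: suvezpepa -> suvozpepa
lemma: suvez; VEL=lu; CASE=ib


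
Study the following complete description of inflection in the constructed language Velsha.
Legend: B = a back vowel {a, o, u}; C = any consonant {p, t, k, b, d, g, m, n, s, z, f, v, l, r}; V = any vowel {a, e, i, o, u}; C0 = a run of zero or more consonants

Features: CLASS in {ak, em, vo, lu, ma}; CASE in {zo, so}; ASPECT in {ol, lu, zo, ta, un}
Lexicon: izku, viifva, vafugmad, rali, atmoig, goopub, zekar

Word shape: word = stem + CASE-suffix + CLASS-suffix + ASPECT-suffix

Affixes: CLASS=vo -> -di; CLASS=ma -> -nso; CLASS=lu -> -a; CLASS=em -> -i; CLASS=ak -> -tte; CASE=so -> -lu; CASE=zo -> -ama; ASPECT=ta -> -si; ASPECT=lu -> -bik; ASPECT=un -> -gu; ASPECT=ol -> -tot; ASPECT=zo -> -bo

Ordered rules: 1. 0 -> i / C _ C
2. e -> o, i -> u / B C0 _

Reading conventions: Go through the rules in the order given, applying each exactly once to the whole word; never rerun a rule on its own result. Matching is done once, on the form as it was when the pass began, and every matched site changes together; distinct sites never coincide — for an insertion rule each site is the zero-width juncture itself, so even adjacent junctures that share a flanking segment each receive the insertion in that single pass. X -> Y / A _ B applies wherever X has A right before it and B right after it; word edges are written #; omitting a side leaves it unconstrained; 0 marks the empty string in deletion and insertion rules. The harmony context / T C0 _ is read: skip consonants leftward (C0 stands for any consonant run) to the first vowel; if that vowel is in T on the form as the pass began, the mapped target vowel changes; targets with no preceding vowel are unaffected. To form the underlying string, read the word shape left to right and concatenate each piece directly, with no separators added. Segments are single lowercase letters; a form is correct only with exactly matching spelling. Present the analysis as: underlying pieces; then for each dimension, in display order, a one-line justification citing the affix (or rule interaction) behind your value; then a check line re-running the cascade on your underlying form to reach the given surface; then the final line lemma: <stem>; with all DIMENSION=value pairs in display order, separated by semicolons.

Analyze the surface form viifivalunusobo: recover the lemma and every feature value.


underlying: viifva-lu-nso-bo
CLASS=ma - signalled by the affix -nso
CASE=so - signalled by the affix -lu
ASPECT=zo - signalled by the affix -bo
check: viifvalunsobo -> viifivalunisobo -> viifivalunusobo
lemma: viifva; CLASS=ma; CASE=so; ASPECT=zo


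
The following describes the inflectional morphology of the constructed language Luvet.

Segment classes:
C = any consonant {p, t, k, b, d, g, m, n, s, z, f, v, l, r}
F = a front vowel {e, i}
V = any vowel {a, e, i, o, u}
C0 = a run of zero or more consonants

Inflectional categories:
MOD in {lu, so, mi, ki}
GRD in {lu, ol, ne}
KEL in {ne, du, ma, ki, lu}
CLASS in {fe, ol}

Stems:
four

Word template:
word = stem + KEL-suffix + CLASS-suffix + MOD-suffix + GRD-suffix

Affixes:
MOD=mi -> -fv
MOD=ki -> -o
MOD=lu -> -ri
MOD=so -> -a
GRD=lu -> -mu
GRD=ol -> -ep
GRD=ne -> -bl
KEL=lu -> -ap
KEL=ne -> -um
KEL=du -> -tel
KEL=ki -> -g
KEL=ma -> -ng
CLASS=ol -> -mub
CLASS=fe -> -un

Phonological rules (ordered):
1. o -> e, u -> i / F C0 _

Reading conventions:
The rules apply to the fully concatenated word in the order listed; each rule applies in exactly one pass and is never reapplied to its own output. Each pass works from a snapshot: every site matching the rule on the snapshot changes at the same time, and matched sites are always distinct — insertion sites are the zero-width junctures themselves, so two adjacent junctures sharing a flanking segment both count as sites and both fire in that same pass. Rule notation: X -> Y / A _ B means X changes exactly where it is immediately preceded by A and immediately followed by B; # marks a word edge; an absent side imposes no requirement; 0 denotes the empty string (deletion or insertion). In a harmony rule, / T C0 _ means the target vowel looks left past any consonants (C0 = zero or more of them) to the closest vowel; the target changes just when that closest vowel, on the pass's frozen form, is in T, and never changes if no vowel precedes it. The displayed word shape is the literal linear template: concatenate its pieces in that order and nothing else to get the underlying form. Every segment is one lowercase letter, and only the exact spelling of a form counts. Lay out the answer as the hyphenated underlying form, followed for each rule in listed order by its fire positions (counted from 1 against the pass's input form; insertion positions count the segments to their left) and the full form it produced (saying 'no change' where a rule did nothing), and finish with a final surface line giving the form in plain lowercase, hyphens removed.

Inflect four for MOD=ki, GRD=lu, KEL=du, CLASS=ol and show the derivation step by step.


underlying: four-tel-mub-o-mu
1. o -> e, u -> i / F C0 _: fires at position(s) 9: fourtelmibomu
surface: fourtelmibomu


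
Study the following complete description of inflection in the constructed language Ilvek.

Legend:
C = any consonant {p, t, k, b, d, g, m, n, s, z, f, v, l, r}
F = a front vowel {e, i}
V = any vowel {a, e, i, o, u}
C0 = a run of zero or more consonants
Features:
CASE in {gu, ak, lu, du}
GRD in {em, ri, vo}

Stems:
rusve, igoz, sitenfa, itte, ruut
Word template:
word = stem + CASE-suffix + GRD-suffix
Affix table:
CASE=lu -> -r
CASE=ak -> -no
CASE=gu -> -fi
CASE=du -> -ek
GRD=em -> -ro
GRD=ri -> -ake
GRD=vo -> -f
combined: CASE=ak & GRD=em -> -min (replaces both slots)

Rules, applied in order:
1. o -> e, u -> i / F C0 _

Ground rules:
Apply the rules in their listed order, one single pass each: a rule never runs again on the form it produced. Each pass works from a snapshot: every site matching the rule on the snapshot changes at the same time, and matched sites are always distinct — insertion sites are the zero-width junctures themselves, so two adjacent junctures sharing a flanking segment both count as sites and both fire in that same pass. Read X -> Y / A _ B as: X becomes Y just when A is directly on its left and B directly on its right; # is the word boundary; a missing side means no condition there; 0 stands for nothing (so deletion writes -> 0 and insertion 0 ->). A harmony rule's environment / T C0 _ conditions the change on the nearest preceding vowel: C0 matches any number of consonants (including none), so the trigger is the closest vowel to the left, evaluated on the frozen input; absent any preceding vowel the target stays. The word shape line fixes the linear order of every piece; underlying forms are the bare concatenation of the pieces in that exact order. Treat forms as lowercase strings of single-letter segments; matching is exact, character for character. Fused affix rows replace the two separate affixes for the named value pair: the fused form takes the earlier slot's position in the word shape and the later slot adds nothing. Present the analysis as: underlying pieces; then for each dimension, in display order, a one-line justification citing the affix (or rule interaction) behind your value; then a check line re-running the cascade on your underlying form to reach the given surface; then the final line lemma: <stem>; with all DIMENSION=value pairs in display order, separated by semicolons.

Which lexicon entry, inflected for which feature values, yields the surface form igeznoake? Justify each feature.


underlying: igoz-no-ake
CASE=ak - signalled by the affix -no
GRD=ri - signalled by the affix -ake
check: igoznoake -> igeznoake
lemma: igoz; CASE=ak; GRD=ri


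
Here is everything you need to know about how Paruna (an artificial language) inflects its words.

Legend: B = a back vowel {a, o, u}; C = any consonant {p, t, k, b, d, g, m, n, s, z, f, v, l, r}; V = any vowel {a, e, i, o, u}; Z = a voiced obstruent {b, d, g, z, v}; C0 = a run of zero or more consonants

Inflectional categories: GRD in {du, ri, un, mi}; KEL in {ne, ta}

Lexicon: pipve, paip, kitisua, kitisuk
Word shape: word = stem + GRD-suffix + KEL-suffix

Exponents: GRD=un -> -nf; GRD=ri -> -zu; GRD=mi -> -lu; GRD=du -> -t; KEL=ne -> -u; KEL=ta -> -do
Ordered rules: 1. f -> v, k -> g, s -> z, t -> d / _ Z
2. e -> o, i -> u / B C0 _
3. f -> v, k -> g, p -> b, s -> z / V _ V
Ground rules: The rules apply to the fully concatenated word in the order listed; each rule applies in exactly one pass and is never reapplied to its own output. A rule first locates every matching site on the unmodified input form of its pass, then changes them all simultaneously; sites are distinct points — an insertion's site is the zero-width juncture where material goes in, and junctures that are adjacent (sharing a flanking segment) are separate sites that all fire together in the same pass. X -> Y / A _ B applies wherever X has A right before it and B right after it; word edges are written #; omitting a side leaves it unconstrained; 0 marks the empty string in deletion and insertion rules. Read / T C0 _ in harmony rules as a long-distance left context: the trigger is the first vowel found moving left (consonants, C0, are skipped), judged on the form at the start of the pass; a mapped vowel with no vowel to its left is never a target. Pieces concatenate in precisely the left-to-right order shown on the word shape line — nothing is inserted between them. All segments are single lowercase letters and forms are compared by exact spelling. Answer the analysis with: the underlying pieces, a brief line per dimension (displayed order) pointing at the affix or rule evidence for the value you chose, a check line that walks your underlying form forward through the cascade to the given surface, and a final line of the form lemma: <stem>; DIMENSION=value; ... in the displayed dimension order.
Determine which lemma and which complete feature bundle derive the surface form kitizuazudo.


underlying: kitisua-zu-do
GRD=ri - signalled by the affix -zu
KEL=ta - signalled by the affix -do
check: kitisuazudo -> kitisuazudo -> kitisuazudo -> kitizuazudo
lemma: kitisua; GRD=ri; KEL=ta


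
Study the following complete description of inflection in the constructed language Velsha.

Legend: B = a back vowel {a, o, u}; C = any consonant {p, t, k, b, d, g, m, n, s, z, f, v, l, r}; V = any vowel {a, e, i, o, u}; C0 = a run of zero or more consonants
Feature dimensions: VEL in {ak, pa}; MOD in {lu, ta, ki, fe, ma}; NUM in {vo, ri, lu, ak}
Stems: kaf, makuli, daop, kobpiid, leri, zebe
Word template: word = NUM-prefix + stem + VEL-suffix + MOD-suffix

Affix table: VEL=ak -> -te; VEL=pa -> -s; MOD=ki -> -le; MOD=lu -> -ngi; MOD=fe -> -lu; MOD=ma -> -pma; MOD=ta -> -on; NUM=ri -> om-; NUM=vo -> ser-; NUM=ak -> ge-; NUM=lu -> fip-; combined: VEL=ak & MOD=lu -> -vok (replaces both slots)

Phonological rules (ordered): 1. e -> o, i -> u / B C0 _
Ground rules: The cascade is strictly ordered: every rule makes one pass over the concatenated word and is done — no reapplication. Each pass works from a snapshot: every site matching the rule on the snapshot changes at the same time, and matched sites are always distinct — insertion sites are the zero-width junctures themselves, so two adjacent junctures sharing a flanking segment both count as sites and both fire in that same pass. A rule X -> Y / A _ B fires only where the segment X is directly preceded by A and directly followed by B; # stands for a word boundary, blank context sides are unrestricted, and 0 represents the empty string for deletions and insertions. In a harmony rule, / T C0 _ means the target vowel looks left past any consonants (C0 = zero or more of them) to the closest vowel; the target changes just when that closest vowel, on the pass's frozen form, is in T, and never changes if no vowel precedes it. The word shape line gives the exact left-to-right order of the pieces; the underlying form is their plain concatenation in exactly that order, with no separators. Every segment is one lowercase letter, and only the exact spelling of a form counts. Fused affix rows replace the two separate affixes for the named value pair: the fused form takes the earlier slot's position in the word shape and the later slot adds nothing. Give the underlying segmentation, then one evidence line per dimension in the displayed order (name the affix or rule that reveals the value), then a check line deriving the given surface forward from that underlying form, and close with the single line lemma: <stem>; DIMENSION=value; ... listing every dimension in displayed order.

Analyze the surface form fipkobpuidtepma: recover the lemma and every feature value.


underlying: fip-kobpiid-te-pma
VEL=ak - signalled by the affix -te
MOD=ma - signalled by the affix -pma
NUM=lu - signalled by the affix fip-
check: fipkobpiidtepma -> fipkobpuidtepma
lemma: kobpiid; VEL=ak; MOD=ma; NUM=lu


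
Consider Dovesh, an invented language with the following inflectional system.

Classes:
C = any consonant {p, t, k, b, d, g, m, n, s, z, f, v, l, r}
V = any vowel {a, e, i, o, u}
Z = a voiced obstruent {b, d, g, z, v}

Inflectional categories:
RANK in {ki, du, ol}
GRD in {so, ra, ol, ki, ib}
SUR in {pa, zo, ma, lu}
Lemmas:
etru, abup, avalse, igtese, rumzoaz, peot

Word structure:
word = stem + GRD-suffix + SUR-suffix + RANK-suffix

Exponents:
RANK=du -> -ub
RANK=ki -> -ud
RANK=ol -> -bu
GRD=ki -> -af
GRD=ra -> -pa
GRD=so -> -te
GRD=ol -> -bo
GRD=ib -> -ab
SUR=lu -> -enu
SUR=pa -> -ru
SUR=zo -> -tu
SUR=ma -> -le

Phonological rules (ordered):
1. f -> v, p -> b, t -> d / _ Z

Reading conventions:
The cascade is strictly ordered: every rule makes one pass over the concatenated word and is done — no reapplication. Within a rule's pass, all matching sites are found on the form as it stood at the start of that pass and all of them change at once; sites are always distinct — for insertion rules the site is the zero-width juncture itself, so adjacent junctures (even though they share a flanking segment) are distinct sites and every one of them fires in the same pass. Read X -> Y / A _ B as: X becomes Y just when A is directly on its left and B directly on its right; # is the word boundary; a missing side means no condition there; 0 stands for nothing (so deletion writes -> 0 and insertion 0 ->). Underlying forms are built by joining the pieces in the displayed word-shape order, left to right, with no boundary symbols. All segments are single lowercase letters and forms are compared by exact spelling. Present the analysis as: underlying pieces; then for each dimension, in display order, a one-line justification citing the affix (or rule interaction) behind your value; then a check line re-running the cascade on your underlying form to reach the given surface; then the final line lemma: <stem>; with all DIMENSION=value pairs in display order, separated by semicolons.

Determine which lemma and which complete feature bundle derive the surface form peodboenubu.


underlying: peot-bo-enu-bu
RANK=ol - signalled by the affix -bu
GRD=ol - signalled by the affix -bo
SUR=lu - signalled by the affix -enu
check: peotboenubu -> peodboenubu
lemma: peot; RANK=ol; GRD=ol; SUR=lu


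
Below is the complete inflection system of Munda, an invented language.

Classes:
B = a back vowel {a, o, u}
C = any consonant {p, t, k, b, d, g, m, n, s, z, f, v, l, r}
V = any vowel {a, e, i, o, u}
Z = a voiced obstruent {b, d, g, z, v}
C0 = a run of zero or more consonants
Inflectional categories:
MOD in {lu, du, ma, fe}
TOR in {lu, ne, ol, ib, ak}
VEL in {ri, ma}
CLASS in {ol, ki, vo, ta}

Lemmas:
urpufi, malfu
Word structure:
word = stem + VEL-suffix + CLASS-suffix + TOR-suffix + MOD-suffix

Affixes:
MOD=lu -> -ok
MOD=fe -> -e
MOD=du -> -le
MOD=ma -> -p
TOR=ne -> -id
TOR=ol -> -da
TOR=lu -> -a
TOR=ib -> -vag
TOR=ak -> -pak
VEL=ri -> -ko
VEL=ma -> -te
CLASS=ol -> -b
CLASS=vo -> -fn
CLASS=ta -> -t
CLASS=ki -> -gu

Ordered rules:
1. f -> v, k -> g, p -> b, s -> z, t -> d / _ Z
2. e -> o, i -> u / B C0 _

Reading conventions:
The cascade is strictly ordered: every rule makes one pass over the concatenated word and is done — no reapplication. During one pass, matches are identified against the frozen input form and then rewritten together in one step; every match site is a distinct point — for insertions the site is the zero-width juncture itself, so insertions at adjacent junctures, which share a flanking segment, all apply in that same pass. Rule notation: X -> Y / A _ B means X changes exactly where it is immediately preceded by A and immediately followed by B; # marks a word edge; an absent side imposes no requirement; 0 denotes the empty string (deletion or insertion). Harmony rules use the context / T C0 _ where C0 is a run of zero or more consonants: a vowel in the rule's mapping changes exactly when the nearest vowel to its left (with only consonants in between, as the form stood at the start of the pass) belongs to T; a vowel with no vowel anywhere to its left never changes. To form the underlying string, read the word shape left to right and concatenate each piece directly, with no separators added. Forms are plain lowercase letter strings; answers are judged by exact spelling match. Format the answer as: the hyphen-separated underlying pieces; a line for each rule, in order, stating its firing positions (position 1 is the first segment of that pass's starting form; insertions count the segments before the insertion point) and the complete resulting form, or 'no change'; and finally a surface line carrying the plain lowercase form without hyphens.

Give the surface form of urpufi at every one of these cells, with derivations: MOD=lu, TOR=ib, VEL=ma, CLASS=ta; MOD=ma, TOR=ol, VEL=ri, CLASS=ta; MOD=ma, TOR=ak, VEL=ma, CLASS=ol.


cell MOD=lu, TOR=ib, VEL=ma, CLASS=ta:
underlying: urpufi-te-t-vag-ok
1. f -> v, k -> g, p -> b, s -> z, t -> d / _ Z: fires at position(s) 9: urpufitedvagok
2. e -> o, i -> u / B C0 _: fires at position(s) 6: urpufutedvagok
surface: urpufutedvagok

cell MOD=ma, TOR=ol, VEL=ri, CLASS=ta:
underlying: urpufi-ko-t-da-p
1. f -> v, k -> g, p -> b, s -> z, t -> d / _ Z: fires at position(s) 9: urpufikoddap
2. e -> o, i -> u / B C0 _: fires at position(s) 6: urpufukoddap
surface: urpufukoddap

cell MOD=ma, TOR=ak, VEL=ma, CLASS=ol:
underlying: urpufi-te-b-pak-p
1. f -> v, k -> g, p -> b, s -> z, t -> d / _ Z: no change
2. e -> o, i -> u / B C0 _: fires at position(s) 6: urpufutebpakp
surface: urpufutebpakp


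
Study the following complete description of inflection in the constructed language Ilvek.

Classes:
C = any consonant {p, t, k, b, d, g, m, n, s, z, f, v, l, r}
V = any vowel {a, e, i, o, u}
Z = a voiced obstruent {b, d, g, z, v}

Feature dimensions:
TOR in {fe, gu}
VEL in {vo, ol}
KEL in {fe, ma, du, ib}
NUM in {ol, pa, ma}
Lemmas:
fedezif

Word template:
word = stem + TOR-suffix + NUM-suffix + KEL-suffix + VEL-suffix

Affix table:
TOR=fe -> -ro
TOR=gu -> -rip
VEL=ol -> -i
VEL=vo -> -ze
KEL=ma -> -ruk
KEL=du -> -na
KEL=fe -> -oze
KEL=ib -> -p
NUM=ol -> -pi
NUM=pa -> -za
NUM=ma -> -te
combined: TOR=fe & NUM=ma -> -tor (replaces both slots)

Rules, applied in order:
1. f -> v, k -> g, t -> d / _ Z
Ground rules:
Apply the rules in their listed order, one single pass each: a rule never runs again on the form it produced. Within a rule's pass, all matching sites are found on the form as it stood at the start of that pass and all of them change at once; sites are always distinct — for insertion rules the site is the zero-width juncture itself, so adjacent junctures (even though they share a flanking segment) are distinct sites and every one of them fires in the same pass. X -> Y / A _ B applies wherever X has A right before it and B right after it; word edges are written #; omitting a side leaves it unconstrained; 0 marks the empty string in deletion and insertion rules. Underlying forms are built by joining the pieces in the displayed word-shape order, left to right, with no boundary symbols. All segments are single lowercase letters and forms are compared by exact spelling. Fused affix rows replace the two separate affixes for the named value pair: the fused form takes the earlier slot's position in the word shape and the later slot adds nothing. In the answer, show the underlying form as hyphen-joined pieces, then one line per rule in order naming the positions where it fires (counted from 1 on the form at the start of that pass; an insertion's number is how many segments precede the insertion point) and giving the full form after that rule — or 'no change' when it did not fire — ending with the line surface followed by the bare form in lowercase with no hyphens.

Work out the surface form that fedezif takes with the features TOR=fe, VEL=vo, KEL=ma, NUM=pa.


underlying: fedezif-ro-za-ruk-ze
1. f -> v, k -> g, t -> d / _ Z: fires at position(s) 14: fedezifrozarugze
surface: fedezifrozarugze


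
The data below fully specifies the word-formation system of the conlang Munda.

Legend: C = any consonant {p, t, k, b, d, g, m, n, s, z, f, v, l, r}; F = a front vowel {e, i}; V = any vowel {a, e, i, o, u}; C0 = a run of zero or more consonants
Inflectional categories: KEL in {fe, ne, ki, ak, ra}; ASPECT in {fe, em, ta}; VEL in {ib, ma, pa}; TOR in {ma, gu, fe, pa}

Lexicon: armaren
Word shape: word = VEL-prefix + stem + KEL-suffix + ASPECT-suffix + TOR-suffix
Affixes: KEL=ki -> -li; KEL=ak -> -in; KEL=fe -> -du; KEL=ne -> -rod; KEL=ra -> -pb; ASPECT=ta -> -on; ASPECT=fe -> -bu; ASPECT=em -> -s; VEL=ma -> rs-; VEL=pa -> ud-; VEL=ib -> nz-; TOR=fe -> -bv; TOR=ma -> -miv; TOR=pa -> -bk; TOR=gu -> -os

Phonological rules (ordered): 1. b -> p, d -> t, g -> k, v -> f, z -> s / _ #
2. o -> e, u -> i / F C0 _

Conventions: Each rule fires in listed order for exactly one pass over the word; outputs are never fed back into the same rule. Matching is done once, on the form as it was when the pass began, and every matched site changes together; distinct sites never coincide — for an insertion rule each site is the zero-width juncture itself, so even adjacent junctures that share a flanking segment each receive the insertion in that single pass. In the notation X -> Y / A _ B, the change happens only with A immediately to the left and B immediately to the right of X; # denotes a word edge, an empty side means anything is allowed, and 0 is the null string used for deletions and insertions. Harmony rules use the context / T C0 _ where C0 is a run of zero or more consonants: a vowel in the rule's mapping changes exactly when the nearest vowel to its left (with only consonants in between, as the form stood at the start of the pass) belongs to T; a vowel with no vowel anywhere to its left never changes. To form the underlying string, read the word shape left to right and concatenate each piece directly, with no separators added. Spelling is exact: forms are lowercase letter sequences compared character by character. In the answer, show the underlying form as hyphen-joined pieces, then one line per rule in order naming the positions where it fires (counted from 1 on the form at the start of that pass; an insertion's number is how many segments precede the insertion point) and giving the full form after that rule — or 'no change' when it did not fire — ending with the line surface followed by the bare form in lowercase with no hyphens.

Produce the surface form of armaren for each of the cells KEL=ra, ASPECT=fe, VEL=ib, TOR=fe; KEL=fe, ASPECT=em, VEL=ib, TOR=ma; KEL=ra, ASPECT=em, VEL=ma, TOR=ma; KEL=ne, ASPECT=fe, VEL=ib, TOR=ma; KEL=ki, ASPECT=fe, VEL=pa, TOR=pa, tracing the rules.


cell KEL=ra, ASPECT=fe, VEL=ib, TOR=fe:
underlying: nz-armaren-pb-bu-bv
1. b -> p, d -> t, g -> k, v -> f, z -> s / _ #: fires at position(s) 15: nzarmarenpbbubf
2. o -> e, u -> i / F C0 _: fires at position(s) 13: nzarmarenpbbibf
surface: nzarmarenpbbibf

cell KEL=fe, ASPECT=em, VEL=ib, TOR=ma:
underlying: nz-armaren-du-s-miv
1. b -> p, d -> t, g -> k, v -> f, z -> s / _ #: fires at position(s) 15: nzarmarendusmif
2. o -> e, u -> i / F C0 _: fires at position(s) 11: nzarmarendismif
surface: nzarmarendismif

cell KEL=ra, ASPECT=em, VEL=ma, TOR=ma:
underlying: rs-armaren-pb-s-miv
1. b -> p, d -> t, g -> k, v -> f, z -> s / _ #: fires at position(s) 15: rsarmarenpbsmif
2. o -> e, u -> i / F C0 _: no change
surface: rsarmarenpbsmif

cell KEL=ne, ASPECT=fe, VEL=ib, TOR=ma:
underlying: nz-armaren-rod-bu-miv
1. b -> p, d -> t, g -> k, v -> f, z -> s / _ #: fires at position(s) 17: nzarmarenrodbumif
2. o -> e, u -> i / F C0 _: fires at position(s) 11: nzarmarenredbumif
surface: nzarmarenredbumif

cell KEL=ki, ASPECT=fe, VEL=pa, TOR=pa:
underlying: ud-armaren-li-bu-bk
1. b -> p, d -> t, g -> k, v -> f, z -> s / _ #: no change
2. o -> e, u -> i / F C0 _: fires at position(s) 13: udarmarenlibibk
surface: udarmarenlibibk
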